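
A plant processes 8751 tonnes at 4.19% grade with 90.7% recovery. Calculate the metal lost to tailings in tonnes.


Total metal in feed:
= 8751 * 4.19 / 100 = 366.6669 tonnes
Metal recovered:
= 366.6669 * 90.7 / 100 = 332.5668783 tonnes
Metal lost to tailings:
= 366.6669 - 332.5668783
= 34.1 tonnes

34.1 tonnes


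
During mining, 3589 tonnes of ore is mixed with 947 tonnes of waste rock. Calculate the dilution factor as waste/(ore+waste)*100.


20.8774%

Total material = ore + waste
= 3589 + 947 = 4536 tonnes
Dilution = waste / total * 100
= 947 / 4536 * 100
= 0.2087742504 * 100
= 20.8774%


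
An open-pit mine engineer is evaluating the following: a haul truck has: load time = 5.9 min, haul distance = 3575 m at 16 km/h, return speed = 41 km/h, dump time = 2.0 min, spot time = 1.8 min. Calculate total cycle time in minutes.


Convert haul speed to m/min: 16 * 1000/60 = 266.6666667 m/min
Haul time = 3575 / 266.6666667 = 13.40625 min
Convert return speed to m/min: 41 * 1000/60 = 683.3333333 m/min
Return time = 3575 / 683.3333333 = 5.231707317 min
Total cycle time:
= 5.9 + 13.40625 + 2.0 + 5.231707317 + 1.8
= 28.338 min

28.338 min


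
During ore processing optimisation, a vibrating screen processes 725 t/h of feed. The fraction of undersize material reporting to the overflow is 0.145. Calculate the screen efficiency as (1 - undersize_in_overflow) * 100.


Screen efficiency = (1 - fraction of undersize in overflow) * 100
= (1 - 0.145) * 100
= 0.855 * 100
= 85.5%

85.5%


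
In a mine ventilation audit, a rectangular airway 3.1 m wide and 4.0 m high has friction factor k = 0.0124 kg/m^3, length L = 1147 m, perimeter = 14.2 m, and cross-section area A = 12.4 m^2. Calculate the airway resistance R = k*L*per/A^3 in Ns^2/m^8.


Compute the numerator:
k * L * per = 0.0124 * 1147 * 14.2
= 201.96376
Compute the denominator:
A^3 = 12.4^3 = 1906.624
Resistance:
R = 201.96376 / 1906.624
= 0.1059 Ns^2/m^8

0.1059 Ns^2/m^8


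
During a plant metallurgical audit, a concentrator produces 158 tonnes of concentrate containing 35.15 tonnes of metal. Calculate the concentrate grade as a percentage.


22.2468%

Grade = (metal in concentrate / concentrate mass) * 100
= (35.15 / 158) * 100
= 0.2224683544 * 100
= 22.2468%


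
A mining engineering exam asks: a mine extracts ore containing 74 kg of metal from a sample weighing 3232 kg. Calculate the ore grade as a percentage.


Ore grade = (metal mass / ore mass) * 100
= (74 / 3232) * 100
= 0.0228960396 * 100
= 2.2896%

2.2896%


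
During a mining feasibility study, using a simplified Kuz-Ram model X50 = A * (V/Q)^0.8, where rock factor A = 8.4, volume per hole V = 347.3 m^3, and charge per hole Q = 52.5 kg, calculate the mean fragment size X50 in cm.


38.0816 cm

Compute V/Q:
V/Q = 347.3 / 52.5 = 6.615238095
Raise to the power 0.8:
(V/Q)^0.8 = 6.615238095^0.8 = 4.533528851
Multiply by A:
X50 = 8.4 * 4.533528851
= 38.0816 cm


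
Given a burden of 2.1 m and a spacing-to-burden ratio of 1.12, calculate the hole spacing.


Spacing = burden * ratio
= 2.1 * 1.12
= 2.352 m

2.352 m


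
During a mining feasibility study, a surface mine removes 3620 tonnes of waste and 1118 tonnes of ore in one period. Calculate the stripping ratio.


Stripping ratio = waste tonnage / ore tonnage
= 3620 / 1118
= 3.2379

3.2379


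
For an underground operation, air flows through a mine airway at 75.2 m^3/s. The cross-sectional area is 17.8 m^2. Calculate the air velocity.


4.2247 m/s

Velocity = flow rate / cross-sectional area
= 75.2 / 17.8
= 4.2247 m/s


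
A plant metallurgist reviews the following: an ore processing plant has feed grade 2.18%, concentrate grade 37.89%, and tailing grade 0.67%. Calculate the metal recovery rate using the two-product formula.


Using the two-product formula:
R = 100 * c * (f - t) / (f * (c - t))
Numerator = 100 * 37.89 * (2.18 - 0.67)
= 100 * 37.89 * 1.51
= 5721.39
Denominator = 2.18 * (37.89 - 0.67)
= 2.18 * 37.22
= 81.1396
R = 5721.39 / 81.1396
= 70.5129%

70.5129%


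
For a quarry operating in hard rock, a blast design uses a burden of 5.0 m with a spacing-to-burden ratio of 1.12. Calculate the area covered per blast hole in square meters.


28.0 m^2

First, find the spacing:
Spacing = burden * ratio = 5.0 * 1.12
= 5.6 m
Then, calculate the area:
Area = burden * spacing = 5.0 * 5.6
= 28.0 m^2


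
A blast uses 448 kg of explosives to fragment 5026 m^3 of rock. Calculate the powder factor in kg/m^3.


0.0891 kg/m^3

Powder factor = explosive mass / rock volume
= 448 / 5026
= 0.0891 kg/m^3


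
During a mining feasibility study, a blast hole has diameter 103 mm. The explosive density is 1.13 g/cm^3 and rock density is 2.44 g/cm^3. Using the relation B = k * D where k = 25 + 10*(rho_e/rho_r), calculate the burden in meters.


3.052 m

First, compute k:
rho_e / rho_r = 1.13 / 2.44 = 0.4631147541
k = 25 + 10 * 0.4631147541 = 29.63114754
Then, compute burden:
B = k * D / 1000 = 29.63114754 * 103 / 1000
= 3052.008197 / 1000
= 3.052 m


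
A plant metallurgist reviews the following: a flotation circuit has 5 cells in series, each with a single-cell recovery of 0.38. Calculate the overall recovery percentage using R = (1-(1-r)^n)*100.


Complement of single-cell recovery:
1 - r = 1 - 0.38 = 0.62
Raise to power n:
(1 - r)^5 = 0.62^5 = 0.0916132832
Overall recovery:
R = (1 - 0.0916132832) * 100
= 90.8387%

90.8387%


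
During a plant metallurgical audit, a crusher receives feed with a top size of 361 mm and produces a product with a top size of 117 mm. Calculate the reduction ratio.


Reduction ratio = feed size / product size
= 361 / 117
= 3.0855

3.0855


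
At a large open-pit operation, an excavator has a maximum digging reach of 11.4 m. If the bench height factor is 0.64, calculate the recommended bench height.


Bench height = reach * factor
= 11.4 * 0.64
= 7.296 m

7.296 m


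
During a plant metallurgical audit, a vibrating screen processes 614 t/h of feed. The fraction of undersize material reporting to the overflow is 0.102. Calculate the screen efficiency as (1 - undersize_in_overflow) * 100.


Screen efficiency = (1 - fraction of undersize in overflow) * 100
= (1 - 0.102) * 100
= 0.898 * 100
= 89.8%

89.8%


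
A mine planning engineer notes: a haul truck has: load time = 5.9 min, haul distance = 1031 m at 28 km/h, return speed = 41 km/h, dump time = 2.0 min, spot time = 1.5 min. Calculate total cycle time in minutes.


13.1181 min

Convert haul speed to m/min: 28 * 1000/60 = 466.6666667 m/min
Haul time = 1031 / 466.6666667 = 2.209285714 min
Convert return speed to m/min: 41 * 1000/60 = 683.3333333 m/min
Return time = 1031 / 683.3333333 = 1.508780488 min
Total cycle time:
= 5.9 + 2.209285714 + 2.0 + 1.508780488 + 1.5
= 13.1181 min


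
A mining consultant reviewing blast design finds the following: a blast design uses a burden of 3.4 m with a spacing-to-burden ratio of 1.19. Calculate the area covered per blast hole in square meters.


First, find the spacing:
Spacing = burden * ratio = 3.4 * 1.19
= 4.046 m
Then, calculate the area:
Area = burden * spacing = 3.4 * 4.046
= 13.7564 m^2

13.7564 m^2


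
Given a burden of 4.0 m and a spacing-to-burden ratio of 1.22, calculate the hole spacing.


4.88 m

Spacing = burden * ratio
= 4.0 * 1.22
= 4.88 m


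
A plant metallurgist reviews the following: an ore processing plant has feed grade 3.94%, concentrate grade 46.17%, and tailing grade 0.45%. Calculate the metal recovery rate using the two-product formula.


89.4505%

Using the two-product formula:
R = 100 * c * (f - t) / (f * (c - t))
Numerator = 100 * 46.17 * (3.94 - 0.45)
= 100 * 46.17 * 3.49
= 16113.33
Denominator = 3.94 * (46.17 - 0.45)
= 3.94 * 45.72
= 180.1368
R = 16113.33 / 180.1368
= 89.4505%


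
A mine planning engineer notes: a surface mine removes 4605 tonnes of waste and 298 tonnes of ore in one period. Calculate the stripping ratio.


15.453

Stripping ratio = waste tonnage / ore tonnage
= 4605 / 298
= 15.453


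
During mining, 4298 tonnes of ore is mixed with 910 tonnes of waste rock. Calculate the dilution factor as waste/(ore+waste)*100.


Total material = ore + waste
= 4298 + 910 = 5208 tonnes
Dilution = waste / total * 100
= 910 / 5208 * 100
= 0.1747311828 * 100
= 17.4731%

17.4731%


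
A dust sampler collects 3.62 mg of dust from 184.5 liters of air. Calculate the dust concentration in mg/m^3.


19.6206 mg/m^3

Convert liters to m^3: 1 m^3 = 1000 L
Concentration = mass / volume * 1000
= 3.62 / 184.5 * 1000
= 0.01962059621 * 1000
= 19.6206 mg/m^3


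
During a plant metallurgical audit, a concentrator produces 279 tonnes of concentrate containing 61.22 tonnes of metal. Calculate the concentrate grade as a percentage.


21.9427%

Grade = (metal in concentrate / concentrate mass) * 100
= (61.22 / 279) * 100
= 0.2194265233 * 100
= 21.9427%


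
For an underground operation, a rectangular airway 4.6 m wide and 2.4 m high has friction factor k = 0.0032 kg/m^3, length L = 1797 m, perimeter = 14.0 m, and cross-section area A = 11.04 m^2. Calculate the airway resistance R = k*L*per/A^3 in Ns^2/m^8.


0.0598 Ns^2/m^8

Compute the numerator:
k * L * per = 0.0032 * 1797 * 14.0
= 80.5056
Compute the denominator:
A^3 = 11.04^3 = 1345.572864
Resistance:
R = 80.5056 / 1345.572864
= 0.0598 Ns^2/m^8


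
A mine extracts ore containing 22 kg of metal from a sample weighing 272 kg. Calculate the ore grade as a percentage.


Ore grade = (metal mass / ore mass) * 100
= (22 / 272) * 100
= 0.08088235294 * 100
= 8.0882%

8.0882%


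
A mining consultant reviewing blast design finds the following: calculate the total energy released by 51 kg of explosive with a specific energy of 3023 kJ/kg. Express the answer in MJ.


154.173 MJ

Energy = mass * specific_energy / 1000
= 51 * 3023 / 1000
= 154173 / 1000
= 154.173 MJ


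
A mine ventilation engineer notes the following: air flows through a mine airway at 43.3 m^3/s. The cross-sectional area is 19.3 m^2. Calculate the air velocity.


2.2435 m/s

Velocity = flow rate / cross-sectional area
= 43.3 / 19.3
= 2.2435 m/s


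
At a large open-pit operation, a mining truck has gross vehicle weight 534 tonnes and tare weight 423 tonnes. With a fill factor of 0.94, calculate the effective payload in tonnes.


104.34 tonnes

Maximum payload = gross - tare
= 534 - 423 = 111 tonnes
Effective payload = max payload * fill factor
= 111 * 0.94
= 104.34 tonnes


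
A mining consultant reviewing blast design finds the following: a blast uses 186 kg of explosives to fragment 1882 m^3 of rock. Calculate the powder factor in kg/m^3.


Powder factor = explosive mass / rock volume
= 186 / 1882
= 0.0988 kg/m^3

0.0988 kg/m^3


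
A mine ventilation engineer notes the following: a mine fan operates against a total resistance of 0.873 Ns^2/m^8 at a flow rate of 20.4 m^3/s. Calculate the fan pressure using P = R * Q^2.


Compute Q^2:
Q^2 = 20.4^2 = 416.16
Compute pressure:
P = R * Q^2 = 0.873 * 416.16
= 363.3077 Pa

363.3077 Pa


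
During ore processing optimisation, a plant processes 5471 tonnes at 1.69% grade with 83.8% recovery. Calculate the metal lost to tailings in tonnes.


Total metal in feed:
= 5471 * 1.69 / 100 = 92.4599 tonnes
Metal recovered:
= 92.4599 * 83.8 / 100 = 77.4813962 tonnes
Metal lost to tailings:
= 92.4599 - 77.4813962
= 14.9785 tonnes

14.9785 tonnes


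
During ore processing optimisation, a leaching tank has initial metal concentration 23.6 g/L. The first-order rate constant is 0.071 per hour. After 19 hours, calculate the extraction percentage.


Compute the exponent:
-k * t = -0.071 * 19 = -1.349
Remaining concentration:
C = 23.6 * exp(-1.349)
= 23.6 * 0.2594996306
= 6.124191281 g/L
Extracted = 23.6 - 6.124191281 = 17.47580872 g/L
Extraction % = 17.47580872 / 23.6 * 100
= 74.05%

74.05%


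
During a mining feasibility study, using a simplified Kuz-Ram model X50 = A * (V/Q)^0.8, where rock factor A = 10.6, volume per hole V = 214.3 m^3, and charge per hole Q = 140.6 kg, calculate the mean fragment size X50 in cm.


Compute V/Q:
V/Q = 214.3 / 140.6 = 1.524182077
Raise to the power 0.8:
(V/Q)^0.8 = 1.524182077^0.8 = 1.40097208
Multiply by A:
X50 = 10.6 * 1.40097208
= 14.8503 cm

14.8503 cm


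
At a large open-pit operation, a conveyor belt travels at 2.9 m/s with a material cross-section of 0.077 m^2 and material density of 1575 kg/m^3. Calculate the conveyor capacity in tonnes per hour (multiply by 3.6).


1266.111 t/h

Volumetric flow = speed * area
= 2.9 * 0.077 = 0.2233 m^3/s
Mass flow = volumetric * density
= 0.2233 * 1575 = 351.6975 kg/s
Convert to t/h: multiply by 3.6
Capacity = 351.6975 * 3.6
= 1266.111 t/h


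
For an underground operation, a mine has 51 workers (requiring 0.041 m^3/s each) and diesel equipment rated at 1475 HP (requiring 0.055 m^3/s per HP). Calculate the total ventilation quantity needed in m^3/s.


Airflow for workers:
Q_people = 51 * 0.041 = 2.091 m^3/s
Airflow for diesel equipment:
Q_diesel = 1475 * 0.055 = 81.125 m^3/s
Total ventilation:
Q_total = 2.091 + 81.125
= 83.216 m^3/s

83.216 m^3/s


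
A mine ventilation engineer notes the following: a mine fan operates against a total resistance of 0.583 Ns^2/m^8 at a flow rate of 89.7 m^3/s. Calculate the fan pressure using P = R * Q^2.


4690.8705 Pa

Compute Q^2:
Q^2 = 89.7^2 = 8046.09
Compute pressure:
P = R * Q^2 = 0.583 * 8046.09
= 4690.8705 Pa


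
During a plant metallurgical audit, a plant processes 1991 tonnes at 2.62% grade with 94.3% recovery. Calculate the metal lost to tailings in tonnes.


Total metal in feed:
= 1991 * 2.62 / 100 = 52.1642 tonnes
Metal recovered:
= 52.1642 * 94.3 / 100 = 49.1908406 tonnes
Metal lost to tailings:
= 52.1642 - 49.1908406
= 2.9734 tonnes

2.9734 tonnes


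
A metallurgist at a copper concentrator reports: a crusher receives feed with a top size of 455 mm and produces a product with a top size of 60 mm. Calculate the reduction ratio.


7.5833

Reduction ratio = feed size / product size
= 455 / 60
= 7.5833


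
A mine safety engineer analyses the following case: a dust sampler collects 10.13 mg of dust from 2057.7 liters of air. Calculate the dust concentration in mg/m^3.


4.923 mg/m^3

Convert liters to m^3: 1 m^3 = 1000 L
Concentration = mass / volume * 1000
= 10.13 / 2057.7 * 1000
= 0.004922972251 * 1000
= 4.923 mg/m^3


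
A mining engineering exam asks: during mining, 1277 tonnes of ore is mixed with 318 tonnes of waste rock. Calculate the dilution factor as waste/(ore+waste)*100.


19.9373%

Total material = ore + waste
= 1277 + 318 = 1595 tonnes
Dilution = waste / total * 100
= 318 / 1595 * 100
= 0.1993730408 * 100
= 19.9373%


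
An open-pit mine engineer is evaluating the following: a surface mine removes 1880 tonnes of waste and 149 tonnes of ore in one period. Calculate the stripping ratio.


Stripping ratio = waste tonnage / ore tonnage
= 1880 / 149
= 12.6174

12.6174


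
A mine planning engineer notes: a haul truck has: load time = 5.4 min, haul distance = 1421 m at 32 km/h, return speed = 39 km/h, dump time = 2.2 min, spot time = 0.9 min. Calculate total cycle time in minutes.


Convert haul speed to m/min: 32 * 1000/60 = 533.3333333 m/min
Haul time = 1421 / 533.3333333 = 2.664375 min
Convert return speed to m/min: 39 * 1000/60 = 650 m/min
Return time = 1421 / 650 = 2.186153846 min
Total cycle time:
= 5.4 + 2.664375 + 2.2 + 2.186153846 + 0.9
= 13.3505 min

13.3505 min


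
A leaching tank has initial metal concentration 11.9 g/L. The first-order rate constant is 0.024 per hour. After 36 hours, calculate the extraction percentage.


Compute the exponent:
-k * t = -0.024 * 36 = -0.864
Remaining concentration:
C = 11.9 * exp(-0.864)
= 11.9 * 0.4214728148
= 5.015526496 g/L
Extracted = 11.9 - 5.015526496 = 6.884473504 g/L
Extraction % = 6.884473504 / 11.9 * 100
= 57.8527%

57.8527%


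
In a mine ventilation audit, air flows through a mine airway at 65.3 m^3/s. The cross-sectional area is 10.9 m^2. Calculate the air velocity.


Velocity = flow rate / cross-sectional area
= 65.3 / 10.9
= 5.9908 m/s

5.9908 m/s


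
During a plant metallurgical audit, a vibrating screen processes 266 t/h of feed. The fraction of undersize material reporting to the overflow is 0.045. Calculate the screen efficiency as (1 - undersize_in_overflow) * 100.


Screen efficiency = (1 - fraction of undersize in overflow) * 100
= (1 - 0.045) * 100
= 0.955 * 100
= 95.5%

95.5%


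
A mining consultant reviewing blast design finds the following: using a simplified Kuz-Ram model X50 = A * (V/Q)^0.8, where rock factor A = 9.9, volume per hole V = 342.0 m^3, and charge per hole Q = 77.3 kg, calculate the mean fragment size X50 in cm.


32.5321 cm

Compute V/Q:
V/Q = 342.0 / 77.3 = 4.424320828
Raise to the power 0.8:
(V/Q)^0.8 = 4.424320828^0.8 = 3.286073625
Multiply by A:
X50 = 9.9 * 3.286073625
= 32.5321 cm


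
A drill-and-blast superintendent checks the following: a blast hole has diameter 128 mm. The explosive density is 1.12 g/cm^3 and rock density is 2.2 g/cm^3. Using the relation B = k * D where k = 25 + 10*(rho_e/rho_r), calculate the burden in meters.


3.8516 m

First, compute k:
rho_e / rho_r = 1.12 / 2.2 = 0.5090909091
k = 25 + 10 * 0.5090909091 = 30.09090909
Then, compute burden:
B = k * D / 1000 = 30.09090909 * 128 / 1000
= 3851.636364 / 1000
= 3.8516 m


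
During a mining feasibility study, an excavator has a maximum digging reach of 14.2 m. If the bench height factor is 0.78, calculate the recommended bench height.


Bench height = reach * factor
= 14.2 * 0.78
= 11.076 m

11.076 m


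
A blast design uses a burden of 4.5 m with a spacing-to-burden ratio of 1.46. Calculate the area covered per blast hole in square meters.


29.565 m^2

First, find the spacing:
Spacing = burden * ratio = 4.5 * 1.46
= 6.57 m
Then, calculate the area:
Area = burden * spacing = 4.5 * 6.57
= 29.565 m^2


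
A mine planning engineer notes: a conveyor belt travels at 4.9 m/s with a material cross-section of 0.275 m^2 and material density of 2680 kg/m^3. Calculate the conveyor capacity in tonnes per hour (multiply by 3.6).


Volumetric flow = speed * area
= 4.9 * 0.275 = 1.3475 m^3/s
Mass flow = volumetric * density
= 1.3475 * 2680 = 3611.3 kg/s
Convert to t/h: multiply by 3.6
Capacity = 3611.3 * 3.6
= 13000.68 t/h

13000.68 t/h


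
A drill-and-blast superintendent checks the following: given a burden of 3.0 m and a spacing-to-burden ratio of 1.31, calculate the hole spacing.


3.93 m

Spacing = burden * ratio
= 3.0 * 1.31
= 3.93 m


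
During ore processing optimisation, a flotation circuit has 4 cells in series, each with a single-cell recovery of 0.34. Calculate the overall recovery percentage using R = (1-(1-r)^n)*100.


81.0253%

Complement of single-cell recovery:
1 - r = 1 - 0.34 = 0.66
Raise to power n:
(1 - r)^4 = 0.66^4 = 0.18974736
Overall recovery:
R = (1 - 0.18974736) * 100
= 81.0253%


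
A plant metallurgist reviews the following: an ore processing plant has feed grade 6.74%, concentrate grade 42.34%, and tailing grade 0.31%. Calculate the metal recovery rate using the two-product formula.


Using the two-product formula:
R = 100 * c * (f - t) / (f * (c - t))
Numerator = 100 * 42.34 * (6.74 - 0.31)
= 100 * 42.34 * 6.43
= 27224.62
Denominator = 6.74 * (42.34 - 0.31)
= 6.74 * 42.03
= 283.2822
R = 27224.62 / 283.2822
= 96.1042%

96.1042%


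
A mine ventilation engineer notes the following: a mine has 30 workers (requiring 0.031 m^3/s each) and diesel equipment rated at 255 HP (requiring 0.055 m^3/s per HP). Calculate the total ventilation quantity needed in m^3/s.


Airflow for workers:
Q_people = 30 * 0.031 = 0.93 m^3/s
Airflow for diesel equipment:
Q_diesel = 255 * 0.055 = 14.025 m^3/s
Total ventilation:
Q_total = 0.93 + 14.025
= 14.955 m^3/s

14.955 m^3/s


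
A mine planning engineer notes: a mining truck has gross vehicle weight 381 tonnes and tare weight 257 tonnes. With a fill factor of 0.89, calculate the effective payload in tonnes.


110.36 tonnes

Maximum payload = gross - tare
= 381 - 257 = 124 tonnes
Effective payload = max payload * fill factor
= 124 * 0.89
= 110.36 tonnes


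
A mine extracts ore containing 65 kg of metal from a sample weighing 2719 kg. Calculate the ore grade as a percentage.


2.3906%

Ore grade = (metal mass / ore mass) * 100
= (65 / 2719) * 100
= 0.02390584774 * 100
= 2.3906%


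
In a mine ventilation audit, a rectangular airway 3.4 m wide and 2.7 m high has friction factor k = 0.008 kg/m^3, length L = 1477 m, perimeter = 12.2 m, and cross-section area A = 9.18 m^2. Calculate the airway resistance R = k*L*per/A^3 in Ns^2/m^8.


Compute the numerator:
k * L * per = 0.008 * 1477 * 12.2
= 144.1552
Compute the denominator:
A^3 = 9.18^3 = 773.620632
Resistance:
R = 144.1552 / 773.620632
= 0.1863 Ns^2/m^8

0.1863 Ns^2/m^8


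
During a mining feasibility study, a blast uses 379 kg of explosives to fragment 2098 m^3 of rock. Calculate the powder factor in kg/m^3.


0.1806 kg/m^3

Powder factor = explosive mass / rock volume
= 379 / 2098
= 0.1806 kg/m^3


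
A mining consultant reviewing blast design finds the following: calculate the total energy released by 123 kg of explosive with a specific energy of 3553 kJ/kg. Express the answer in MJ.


437.019 MJ

Energy = mass * specific_energy / 1000
= 123 * 3553 / 1000
= 437019 / 1000
= 437.019 MJ


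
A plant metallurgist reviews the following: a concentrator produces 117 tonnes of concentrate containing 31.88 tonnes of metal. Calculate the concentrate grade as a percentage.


27.2479%

Grade = (metal in concentrate / concentrate mass) * 100
= (31.88 / 117) * 100
= 0.2724786325 * 100
= 27.2479%


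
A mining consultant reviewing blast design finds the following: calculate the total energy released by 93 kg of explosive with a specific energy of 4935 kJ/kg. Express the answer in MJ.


Energy = mass * specific_energy / 1000
= 93 * 4935 / 1000
= 458955 / 1000
= 458.955 MJ

458.955 MJ


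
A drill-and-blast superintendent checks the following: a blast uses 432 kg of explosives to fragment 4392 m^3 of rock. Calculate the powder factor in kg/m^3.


Powder factor = explosive mass / rock volume
= 432 / 4392
= 0.0984 kg/m^3

0.0984 kg/m^3


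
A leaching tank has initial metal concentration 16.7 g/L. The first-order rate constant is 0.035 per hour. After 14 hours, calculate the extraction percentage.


Compute the exponent:
-k * t = -0.035 * 14 = -0.49
Remaining concentration:
C = 16.7 * exp(-0.49)
= 16.7 * 0.6126263942
= 10.23086078 g/L
Extracted = 16.7 - 10.23086078 = 6.469139217 g/L
Extraction % = 6.469139217 / 16.7 * 100
= 38.7374%

38.7374%


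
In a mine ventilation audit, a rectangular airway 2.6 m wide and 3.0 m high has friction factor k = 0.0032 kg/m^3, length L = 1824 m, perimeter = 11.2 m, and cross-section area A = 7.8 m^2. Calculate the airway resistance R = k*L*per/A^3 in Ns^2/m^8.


Compute the numerator:
k * L * per = 0.0032 * 1824 * 11.2
= 65.37216
Compute the denominator:
A^3 = 7.8^3 = 474.552
Resistance:
R = 65.37216 / 474.552
= 0.1378 Ns^2/m^8

0.1378 Ns^2/m^8


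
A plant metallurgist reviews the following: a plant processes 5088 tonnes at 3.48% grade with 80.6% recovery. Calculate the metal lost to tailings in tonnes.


Total metal in feed:
= 5088 * 3.48 / 100 = 177.0624 tonnes
Metal recovered:
= 177.0624 * 80.6 / 100 = 142.7122944 tonnes
Metal lost to tailings:
= 177.0624 - 142.7122944
= 34.3501 tonnes

34.3501 tonnes


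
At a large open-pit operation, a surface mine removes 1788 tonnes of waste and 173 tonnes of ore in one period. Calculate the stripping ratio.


10.3353

Stripping ratio = waste tonnage / ore tonnage
= 1788 / 173
= 10.3353


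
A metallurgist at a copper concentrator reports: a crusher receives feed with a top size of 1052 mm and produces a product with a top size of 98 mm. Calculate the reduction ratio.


10.7347

Reduction ratio = feed size / product size
= 1052 / 98
= 10.7347


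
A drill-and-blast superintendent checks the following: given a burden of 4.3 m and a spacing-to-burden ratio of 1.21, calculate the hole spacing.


Spacing = burden * ratio
= 4.3 * 1.21
= 5.203 m

5.203 m


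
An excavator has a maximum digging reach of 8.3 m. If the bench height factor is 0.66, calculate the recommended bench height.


5.478 m

Bench height = reach * factor
= 8.3 * 0.66
= 5.478 m


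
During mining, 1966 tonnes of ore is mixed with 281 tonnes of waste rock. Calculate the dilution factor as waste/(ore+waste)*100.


Total material = ore + waste
= 1966 + 281 = 2247 tonnes
Dilution = waste / total * 100
= 281 / 2247 * 100
= 0.1250556297 * 100
= 12.5056%

12.5056%


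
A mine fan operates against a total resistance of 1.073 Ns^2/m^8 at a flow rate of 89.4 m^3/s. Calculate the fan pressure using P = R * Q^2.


8575.8023 Pa

Compute Q^2:
Q^2 = 89.4^2 = 7992.36
Compute pressure:
P = R * Q^2 = 1.073 * 7992.36
= 8575.8023 Pa


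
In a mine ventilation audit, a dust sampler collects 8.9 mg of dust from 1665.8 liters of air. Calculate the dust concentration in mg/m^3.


Convert liters to m^3: 1 m^3 = 1000 L
Concentration = mass / volume * 1000
= 8.9 / 1665.8 * 1000
= 0.005342778245 * 1000
= 5.3428 mg/m^3

5.3428 mg/m^3


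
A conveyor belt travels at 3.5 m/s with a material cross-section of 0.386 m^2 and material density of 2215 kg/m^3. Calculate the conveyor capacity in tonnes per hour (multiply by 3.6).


10772.874 t/h

Volumetric flow = speed * area
= 3.5 * 0.386 = 1.351 m^3/s
Mass flow = volumetric * density
= 1.351 * 2215 = 2992.465 kg/s
Convert to t/h: multiply by 3.6
Capacity = 2992.465 * 3.6
= 10772.874 t/h


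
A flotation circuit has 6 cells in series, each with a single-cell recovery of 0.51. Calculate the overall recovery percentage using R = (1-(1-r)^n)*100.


98.6159%

Complement of single-cell recovery:
1 - r = 1 - 0.51 = 0.49
Raise to power n:
(1 - r)^6 = 0.49^6 = 0.0138412872
Overall recovery:
R = (1 - 0.0138412872) * 100
= 98.6159%


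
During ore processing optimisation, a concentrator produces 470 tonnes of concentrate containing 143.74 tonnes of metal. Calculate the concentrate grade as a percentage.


Grade = (metal in concentrate / concentrate mass) * 100
= (143.74 / 470) * 100
= 0.3058297872 * 100
= 30.583%

30.583%


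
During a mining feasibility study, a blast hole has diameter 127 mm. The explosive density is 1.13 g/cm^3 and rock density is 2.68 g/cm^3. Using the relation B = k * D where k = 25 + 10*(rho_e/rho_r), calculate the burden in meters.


First, compute k:
rho_e / rho_r = 1.13 / 2.68 = 0.421641791
k = 25 + 10 * 0.421641791 = 29.21641791
Then, compute burden:
B = k * D / 1000 = 29.21641791 * 127 / 1000
= 3710.485075 / 1000
= 3.7105 m

3.7105 m


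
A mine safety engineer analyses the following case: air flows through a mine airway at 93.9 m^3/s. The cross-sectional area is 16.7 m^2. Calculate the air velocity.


5.6228 m/s

Velocity = flow rate / cross-sectional area
= 93.9 / 16.7
= 5.6228 m/s


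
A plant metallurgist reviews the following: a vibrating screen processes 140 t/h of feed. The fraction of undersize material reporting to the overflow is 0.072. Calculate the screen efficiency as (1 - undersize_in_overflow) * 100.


Screen efficiency = (1 - fraction of undersize in overflow) * 100
= (1 - 0.072) * 100
= 0.928 * 100
= 92.8%

92.8%


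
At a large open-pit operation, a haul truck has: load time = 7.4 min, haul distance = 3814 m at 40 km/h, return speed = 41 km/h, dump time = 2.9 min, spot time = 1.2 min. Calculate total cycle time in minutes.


Convert haul speed to m/min: 40 * 1000/60 = 666.6666667 m/min
Haul time = 3814 / 666.6666667 = 5.721 min
Convert return speed to m/min: 41 * 1000/60 = 683.3333333 m/min
Return time = 3814 / 683.3333333 = 5.581463415 min
Total cycle time:
= 7.4 + 5.721 + 2.9 + 5.581463415 + 1.2
= 22.8025 min

22.8025 min


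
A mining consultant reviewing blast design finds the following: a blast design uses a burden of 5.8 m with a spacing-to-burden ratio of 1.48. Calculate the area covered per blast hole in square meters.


49.7872 m^2

First, find the spacing:
Spacing = burden * ratio = 5.8 * 1.48
= 8.584 m
Then, calculate the area:
Area = burden * spacing = 5.8 * 8.584
= 49.7872 m^2


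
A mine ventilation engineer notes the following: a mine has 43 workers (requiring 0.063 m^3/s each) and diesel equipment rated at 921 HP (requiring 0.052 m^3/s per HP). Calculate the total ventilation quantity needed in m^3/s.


50.601 m^3/s

Airflow for workers:
Q_people = 43 * 0.063 = 2.709 m^3/s
Airflow for diesel equipment:
Q_diesel = 921 * 0.052 = 47.892 m^3/s
Total ventilation:
Q_total = 2.709 + 47.892
= 50.601 m^3/s


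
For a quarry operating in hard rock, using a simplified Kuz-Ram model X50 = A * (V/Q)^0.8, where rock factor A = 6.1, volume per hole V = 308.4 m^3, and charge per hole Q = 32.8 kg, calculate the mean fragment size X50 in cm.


Compute V/Q:
V/Q = 308.4 / 32.8 = 9.402439024
Raise to the power 0.8:
(V/Q)^0.8 = 9.402439024^0.8 = 6.006098088
Multiply by A:
X50 = 6.1 * 6.006098088
= 36.6372 cm

36.6372 cm


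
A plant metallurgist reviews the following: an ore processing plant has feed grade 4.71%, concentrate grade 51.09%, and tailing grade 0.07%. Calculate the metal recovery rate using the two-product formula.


Using the two-product formula:
R = 100 * c * (f - t) / (f * (c - t))
Numerator = 100 * 51.09 * (4.71 - 0.07)
= 100 * 51.09 * 4.64
= 23705.76
Denominator = 4.71 * (51.09 - 0.07)
= 4.71 * 51.02
= 240.3042
R = 23705.76 / 240.3042
= 98.649%

98.649%


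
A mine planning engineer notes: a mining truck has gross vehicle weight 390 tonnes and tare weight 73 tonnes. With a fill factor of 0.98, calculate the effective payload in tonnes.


Maximum payload = gross - tare
= 390 - 73 = 317 tonnes
Effective payload = max payload * fill factor
= 317 * 0.98
= 310.66 tonnes

310.66 tonnes


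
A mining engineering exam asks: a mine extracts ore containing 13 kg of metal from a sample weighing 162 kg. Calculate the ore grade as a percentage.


8.0247%

Ore grade = (metal mass / ore mass) * 100
= (13 / 162) * 100
= 0.08024691358 * 100
= 8.0247%


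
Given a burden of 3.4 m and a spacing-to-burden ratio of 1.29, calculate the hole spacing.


4.386 m

Spacing = burden * ratio
= 3.4 * 1.29
= 4.386 m


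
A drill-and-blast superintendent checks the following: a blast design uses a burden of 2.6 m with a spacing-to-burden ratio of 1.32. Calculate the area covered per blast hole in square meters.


8.9232 m^2

First, find the spacing:
Spacing = burden * ratio = 2.6 * 1.32
= 3.432 m
Then, calculate the area:
Area = burden * spacing = 2.6 * 3.432
= 8.9232 m^2


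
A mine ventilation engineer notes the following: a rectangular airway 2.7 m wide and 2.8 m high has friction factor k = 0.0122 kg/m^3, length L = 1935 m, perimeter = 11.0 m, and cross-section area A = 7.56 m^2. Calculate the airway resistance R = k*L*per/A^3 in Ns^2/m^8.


Compute the numerator:
k * L * per = 0.0122 * 1935 * 11.0
= 259.677
Compute the denominator:
A^3 = 7.56^3 = 432.081216
Resistance:
R = 259.677 / 432.081216
= 0.601 Ns^2/m^8

0.601 Ns^2/m^8


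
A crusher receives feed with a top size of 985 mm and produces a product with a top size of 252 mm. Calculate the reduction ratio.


Reduction ratio = feed size / product size
= 985 / 252
= 3.9087

3.9087


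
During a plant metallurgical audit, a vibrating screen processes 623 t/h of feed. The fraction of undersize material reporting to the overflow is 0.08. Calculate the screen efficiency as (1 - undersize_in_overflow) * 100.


Screen efficiency = (1 - fraction of undersize in overflow) * 100
= (1 - 0.08) * 100
= 0.92 * 100
= 92.0%

92.0%


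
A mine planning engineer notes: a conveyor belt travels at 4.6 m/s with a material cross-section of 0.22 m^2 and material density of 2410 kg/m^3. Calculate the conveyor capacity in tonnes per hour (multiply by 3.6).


8780.112 t/h

Volumetric flow = speed * area
= 4.6 * 0.22 = 1.012 m^3/s
Mass flow = volumetric * density
= 1.012 * 2410 = 2438.92 kg/s
Convert to t/h: multiply by 3.6
Capacity = 2438.92 * 3.6
= 8780.112 t/h


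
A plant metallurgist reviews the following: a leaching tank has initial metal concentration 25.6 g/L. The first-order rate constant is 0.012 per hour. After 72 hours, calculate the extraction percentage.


57.8527%

Compute the exponent:
-k * t = -0.012 * 72 = -0.864
Remaining concentration:
C = 25.6 * exp(-0.864)
= 25.6 * 0.4214728148
= 10.78970406 g/L
Extracted = 25.6 - 10.78970406 = 14.81029594 g/L
Extraction % = 14.81029594 / 25.6 * 100
= 57.8527%


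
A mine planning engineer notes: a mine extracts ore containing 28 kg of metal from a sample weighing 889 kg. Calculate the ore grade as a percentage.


Ore grade = (metal mass / ore mass) * 100
= (28 / 889) * 100
= 0.03149606299 * 100
= 3.1496%

3.1496%


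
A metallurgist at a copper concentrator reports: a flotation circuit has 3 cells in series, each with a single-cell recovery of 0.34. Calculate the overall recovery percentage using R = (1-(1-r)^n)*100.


Complement of single-cell recovery:
1 - r = 1 - 0.34 = 0.66
Raise to power n:
(1 - r)^3 = 0.66^3 = 0.287496
Overall recovery:
R = (1 - 0.287496) * 100
= 71.2504%

71.2504%


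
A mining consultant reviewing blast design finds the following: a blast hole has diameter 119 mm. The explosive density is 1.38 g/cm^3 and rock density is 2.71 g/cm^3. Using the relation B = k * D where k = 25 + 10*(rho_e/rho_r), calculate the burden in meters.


3.581 m

First, compute k:
rho_e / rho_r = 1.38 / 2.71 = 0.5092250923
k = 25 + 10 * 0.5092250923 = 30.09225092
Then, compute burden:
B = k * D / 1000 = 30.09225092 * 119 / 1000
= 3580.97786 / 1000
= 3.581 m


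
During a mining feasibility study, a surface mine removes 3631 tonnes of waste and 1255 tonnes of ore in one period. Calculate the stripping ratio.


2.8932

Stripping ratio = waste tonnage / ore tonnage
= 3631 / 1255
= 2.8932


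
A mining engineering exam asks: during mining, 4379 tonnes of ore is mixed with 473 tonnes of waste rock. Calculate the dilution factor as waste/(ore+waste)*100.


9.7486%

Total material = ore + waste
= 4379 + 473 = 4852 tonnes
Dilution = waste / total * 100
= 473 / 4852 * 100
= 0.09748557296 * 100
= 9.7486%


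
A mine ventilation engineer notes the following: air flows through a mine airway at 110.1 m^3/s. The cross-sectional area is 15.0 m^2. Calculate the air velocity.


Velocity = flow rate / cross-sectional area
= 110.1 / 15.0
= 7.34 m/s

7.34 m/s


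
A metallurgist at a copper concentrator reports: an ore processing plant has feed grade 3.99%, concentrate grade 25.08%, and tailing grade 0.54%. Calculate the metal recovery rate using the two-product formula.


88.3688%

Using the two-product formula:
R = 100 * c * (f - t) / (f * (c - t))
Numerator = 100 * 25.08 * (3.99 - 0.54)
= 100 * 25.08 * 3.45
= 8652.6
Denominator = 3.99 * (25.08 - 0.54)
= 3.99 * 24.54
= 97.9146
R = 8652.6 / 97.9146
= 88.3688%


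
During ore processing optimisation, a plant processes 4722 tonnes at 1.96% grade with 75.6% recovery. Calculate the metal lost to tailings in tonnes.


Total metal in feed:
= 4722 * 1.96 / 100 = 92.5512 tonnes
Metal recovered:
= 92.5512 * 75.6 / 100 = 69.9687072 tonnes
Metal lost to tailings:
= 92.5512 - 69.9687072
= 22.5825 tonnes

22.5825 tonnes


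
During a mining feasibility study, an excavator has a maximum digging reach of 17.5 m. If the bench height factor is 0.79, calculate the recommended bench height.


13.825 m

Bench height = reach * factor
= 17.5 * 0.79
= 13.825 m


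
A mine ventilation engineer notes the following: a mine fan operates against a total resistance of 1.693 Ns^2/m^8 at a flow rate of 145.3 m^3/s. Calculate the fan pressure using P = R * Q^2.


35742.7684 Pa

Compute Q^2:
Q^2 = 145.3^2 = 21112.09
Compute pressure:
P = R * Q^2 = 1.693 * 21112.09
= 35742.7684 Pa


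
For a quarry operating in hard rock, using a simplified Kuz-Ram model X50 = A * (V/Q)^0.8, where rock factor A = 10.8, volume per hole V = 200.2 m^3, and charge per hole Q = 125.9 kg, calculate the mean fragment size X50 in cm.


15.6522 cm

Compute V/Q:
V/Q = 200.2 / 125.9 = 1.590150913
Raise to the power 0.8:
(V/Q)^0.8 = 1.590150913^0.8 = 1.449274579
Multiply by A:
X50 = 10.8 * 1.449274579
= 15.6522 cm


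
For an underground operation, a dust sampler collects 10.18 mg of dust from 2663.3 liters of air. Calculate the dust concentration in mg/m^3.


3.8223 mg/m^3

Convert liters to m^3: 1 m^3 = 1000 L
Concentration = mass / volume * 1000
= 10.18 / 2663.3 * 1000
= 0.003822325686 * 1000
= 3.8223 mg/m^3


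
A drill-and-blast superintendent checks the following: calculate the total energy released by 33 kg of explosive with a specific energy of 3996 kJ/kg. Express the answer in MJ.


131.868 MJ

Energy = mass * specific_energy / 1000
= 33 * 3996 / 1000
= 131868 / 1000
= 131.868 MJ


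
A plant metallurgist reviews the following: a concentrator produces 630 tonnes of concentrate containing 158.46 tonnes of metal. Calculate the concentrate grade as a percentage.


25.1524%

Grade = (metal in concentrate / concentrate mass) * 100
= (158.46 / 630) * 100
= 0.2515238095 * 100
= 25.1524%


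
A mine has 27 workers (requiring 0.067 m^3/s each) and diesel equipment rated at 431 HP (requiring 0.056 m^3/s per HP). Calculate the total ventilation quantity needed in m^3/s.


Airflow for workers:
Q_people = 27 * 0.067 = 1.809 m^3/s
Airflow for diesel equipment:
Q_diesel = 431 * 0.056 = 24.136 m^3/s
Total ventilation:
Q_total = 1.809 + 24.136
= 25.945 m^3/s

25.945 m^3/s


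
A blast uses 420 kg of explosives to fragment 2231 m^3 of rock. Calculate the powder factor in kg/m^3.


Powder factor = explosive mass / rock volume
= 420 / 2231
= 0.1883 kg/m^3

0.1883 kg/m^3


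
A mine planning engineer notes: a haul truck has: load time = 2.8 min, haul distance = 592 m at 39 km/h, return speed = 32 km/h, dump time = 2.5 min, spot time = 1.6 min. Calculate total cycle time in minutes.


8.9208 min

Convert haul speed to m/min: 39 * 1000/60 = 650 m/min
Haul time = 592 / 650 = 0.9107692308 min
Convert return speed to m/min: 32 * 1000/60 = 533.3333333 m/min
Return time = 592 / 533.3333333 = 1.11 min
Total cycle time:
= 2.8 + 0.9107692308 + 2.5 + 1.11 + 1.6
= 8.9208 min


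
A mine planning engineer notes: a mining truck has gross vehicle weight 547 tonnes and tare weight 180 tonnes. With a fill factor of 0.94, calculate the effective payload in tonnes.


Maximum payload = gross - tare
= 547 - 180 = 367 tonnes
Effective payload = max payload * fill factor
= 367 * 0.94
= 344.98 tonnes

344.98 tonnes


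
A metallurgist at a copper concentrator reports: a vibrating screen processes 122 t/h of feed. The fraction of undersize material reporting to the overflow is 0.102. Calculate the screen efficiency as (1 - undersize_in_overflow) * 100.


Screen efficiency = (1 - fraction of undersize in overflow) * 100
= (1 - 0.102) * 100
= 0.898 * 100
= 89.8%

89.8%


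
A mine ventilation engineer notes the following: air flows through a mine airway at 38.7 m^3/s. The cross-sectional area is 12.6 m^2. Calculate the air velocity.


Velocity = flow rate / cross-sectional area
= 38.7 / 12.6
= 3.0714 m/s

3.0714 m/s


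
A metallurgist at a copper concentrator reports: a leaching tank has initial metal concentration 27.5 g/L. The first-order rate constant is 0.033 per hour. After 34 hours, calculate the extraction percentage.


67.4372%

Compute the exponent:
-k * t = -0.033 * 34 = -1.122
Remaining concentration:
C = 27.5 * exp(-1.122)
= 27.5 * 0.3256278872
= 8.954766897 g/L
Extracted = 27.5 - 8.954766897 = 18.5452331 g/L
Extraction % = 18.5452331 / 27.5 * 100
= 67.4372%


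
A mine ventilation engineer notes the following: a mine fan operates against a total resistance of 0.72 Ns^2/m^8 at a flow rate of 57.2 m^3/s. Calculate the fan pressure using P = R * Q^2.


2355.7248 Pa

Compute Q^2:
Q^2 = 57.2^2 = 3271.84
Compute pressure:
P = R * Q^2 = 0.72 * 3271.84
= 2355.7248 Pa
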